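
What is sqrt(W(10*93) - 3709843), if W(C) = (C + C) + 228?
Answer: I*sqrt(3707755) ≈ 1925.6*I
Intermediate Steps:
W(C) = 228 + 2*C (W(C) = 2*C + 228 = 228 + 2*C)
sqrt(W(10*93) - 3709843) = sqrt((228 + 2*(10*93)) - 3709843) = sqrt((228 + 2*930) - 3709843) = sqrt((228 + 1860) - 3709843) = sqrt(2088 - 3709843) = sqrt(-3707755) = I*sqrt(3707755)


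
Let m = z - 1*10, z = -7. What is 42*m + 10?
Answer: -704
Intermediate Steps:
m = -17 (m = -7 - 1*10 = -7 - 10 = -17)
42*m + 10 = 42*(-17) + 10 = -714 + 10 = -704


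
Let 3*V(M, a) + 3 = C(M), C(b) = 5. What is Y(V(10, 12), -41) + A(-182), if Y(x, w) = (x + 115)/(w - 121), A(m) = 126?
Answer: 60889/486 ≈ 125.29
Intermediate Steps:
V(M, a) = ⅔ (V(M, a) = -1 + (⅓)*5 = -1 + 5/3 = ⅔)
Y(x, w) = (115 + x)/(-121 + w)
Y(V(10, 12), -41) + A(-182) = (115 + ⅔)/(-121 - 41) + 126 = (347/3)/(-162) + 126 = -1/162*347/3 + 126 = -347/486 + 126 = 60889/486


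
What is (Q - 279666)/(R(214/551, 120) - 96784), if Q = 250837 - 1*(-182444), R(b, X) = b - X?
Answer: -1538943/970798 ≈ -1.5852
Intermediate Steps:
Q = 433281 (Q = 250837 + 182444 = 433281)
(Q - 279666)/(R(214/551, 120) - 96784) = (433281 - 279666)/((214/551 - 1*120) - 96784) = 153615/((214*(1/551) - 120) - 96784) = 153615/((214/551 - 120) - 96784) = 153615/(-65906/551 - 96784) = 153615/(-53393890/551) = 153615*(-551/53393890) = -1538943/970798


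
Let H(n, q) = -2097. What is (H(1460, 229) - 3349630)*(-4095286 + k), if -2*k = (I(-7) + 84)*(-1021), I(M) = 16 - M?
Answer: 27086395198275/2 ≈ 1.3543e+13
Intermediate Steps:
k = 109247/2 (k = -((16 - 1*(-7)) + 84)*(-1021)/2 = -((16 + 7) + 84)*(-1021)/2 = -(23 + 84)*(-1021)/2 = -107*(-1021)/2 = -1/2*(-109247) = 109247/2 ≈ 54624.)
(H(1460, 229) - 3349630)*(-4095286 + k) = (-2097 - 3349630)*(-4095286 + 109247/2) = -3351727*(-8081325/2) = 27086395198275/2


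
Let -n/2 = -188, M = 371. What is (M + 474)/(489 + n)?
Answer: 169/173 ≈ 0.97688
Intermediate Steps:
n = 376 (n = -2*(-188) = 376)
(M + 474)/(489 + n) = (371 + 474)/(489 + 376) = 845/865 = 845*(1/865) = 169/173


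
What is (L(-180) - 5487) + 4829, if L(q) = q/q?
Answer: -657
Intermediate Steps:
L(q) = 1
(L(-180) - 5487) + 4829 = (1 - 5487) + 4829 = -5486 + 4829 = -657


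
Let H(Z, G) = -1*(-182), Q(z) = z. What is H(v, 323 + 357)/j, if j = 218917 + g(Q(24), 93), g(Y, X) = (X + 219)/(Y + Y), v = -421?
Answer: 364/437847 ≈ 0.00083134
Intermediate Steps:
g(Y, X) = (219 + X)/(2*Y) (g(Y, X) = (219 + X)/((2*Y)) = (219 + X)*(1/(2*Y)) = (219 + X)/(2*Y))
H(Z, G) = 182
j = 437847/2 (j = 218917 + (½)*(219 + 93)/24 = 218917 + (½)*(1/24)*312 = 218917 + 13/2 = 437847/2 ≈ 2.1892e+5)
H(v, 323 + 357)/j = 182/(437847/2) = 182*(2/437847) = 364/437847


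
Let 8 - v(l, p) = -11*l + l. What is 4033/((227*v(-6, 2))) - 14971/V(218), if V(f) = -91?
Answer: 13565437/82628 ≈ 164.17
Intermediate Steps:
v(l, p) = 8 + 10*l (v(l, p) = 8 - (-11*l + l) = 8 - (-10)*l = 8 + 10*l)
4033/((227*v(-6, 2))) - 14971/V(218) = 4033/((227*(8 + 10*(-6)))) - 14971/(-91) = 4033/((227*(8 - 60))) - 14971*(-1/91) = 4033/((227*(-52))) + 14971/91 = 4033/(-11804) + 14971/91 = 4033*(-1/11804) + 14971/91 = -4033/11804 + 14971/91 = 13565437/82628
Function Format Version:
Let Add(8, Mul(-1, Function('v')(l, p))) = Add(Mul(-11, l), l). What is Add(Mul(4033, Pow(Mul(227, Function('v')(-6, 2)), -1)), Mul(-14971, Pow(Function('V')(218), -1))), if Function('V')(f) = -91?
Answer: Rational(13565437, 82628) ≈ 164.17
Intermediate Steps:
Function('v')(l, p) = Add(8, Mul(10, l)) (Function('v')(l, p) = Add(8, Mul(-1, Add(Mul(-11, l), l))) = Add(8, Mul(-1, Mul(-10, l))) = Add(8, Mul(10, l)))
Add(Mul(4033, Pow(Mul(227, Function('v')(-6, 2)), -1)), Mul(-14971, Pow(Function('V')(218), -1))) = Add(Mul(4033, Pow(Mul(227, Add(8, Mul(10, -6))), -1)), Mul(-14971, Pow(-91, -1))) = Add(Mul(4033, Pow(Mul(227, Add(8, -60)), -1)), Mul(-14971, Rational(-1, 91))) = Add(Mul(4033, Pow(Mul(227, -52), -1)), Rational(14971, 91)) = Add(Mul(4033, Pow(-11804, -1)), Rational(14971, 91)) = Add(Mul(4033, Rational(-1, 11804)), Rational(14971, 91)) = Add(Rational(-4033, 11804), Rational(14971, 91)) = Rational(13565437, 82628)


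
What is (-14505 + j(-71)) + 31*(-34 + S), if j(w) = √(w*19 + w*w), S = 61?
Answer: -13668 + 2*√923 ≈ -13607.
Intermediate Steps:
j(w) = √(w² + 19*w) (j(w) = √(19*w + w²) = √(w² + 19*w))
(-14505 + j(-71)) + 31*(-34 + S) = (-14505 + √(-71*(19 - 71))) + 31*(-34 + 61) = (-14505 + √(-71*(-52))) + 31*27 = (-14505 + √3692) + 837 = (-14505 + 2*√923) + 837 = -13668 + 2*√923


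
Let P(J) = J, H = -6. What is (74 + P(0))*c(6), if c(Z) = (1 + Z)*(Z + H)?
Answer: 0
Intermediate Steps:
c(Z) = (1 + Z)*(-6 + Z) (c(Z) = (1 + Z)*(Z - 6) = (1 + Z)*(-6 + Z))
(74 + P(0))*c(6) = (74 + 0)*(-6 + 6**2 - 5*6) = 74*(-6 + 36 - 30) = 74*0 = 0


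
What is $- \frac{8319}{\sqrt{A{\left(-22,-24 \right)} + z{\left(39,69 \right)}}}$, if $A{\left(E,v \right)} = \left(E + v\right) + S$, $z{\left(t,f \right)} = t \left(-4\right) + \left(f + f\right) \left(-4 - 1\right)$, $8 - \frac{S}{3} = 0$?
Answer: $\frac{8319 i \sqrt{217}}{434} \approx 282.37 i$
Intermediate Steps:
$S = 24$ ($S = 24 - 0 = 24 + 0 = 24$)
$z{\left(t,f \right)} = - 10 f - 4 t$ ($z{\left(t,f \right)} = - 4 t + 2 f \left(-5\right) = - 4 t - 10 f = - 10 f - 4 t$)
$A{\left(E,v \right)} = 24 + E + v$ ($A{\left(E,v \right)} = \left(E + v\right) + 24 = 24 + E + v$)
$- \frac{8319}{\sqrt{A{\left(-22,-24 \right)} + z{\left(39,69 \right)}}} = - \frac{8319}{\sqrt{\left(24 - 22 - 24\right) - 846}} = - \frac{8319}{\sqrt{-22 - 846}} = - \frac{8319}{\sqrt{-868}} = - \frac{8319}{2 i \sqrt{217}} = - 8319 \left(- \frac{i \sqrt{217}}{434}\right) = \frac{8319 i \sqrt{217}}{434}$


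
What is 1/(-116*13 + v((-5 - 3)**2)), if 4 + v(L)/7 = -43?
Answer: -1/1837 ≈ -0.00054437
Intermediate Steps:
v(L) = -329 (v(L) = -28 + 7*(-43) = -28 - 301 = -329)
1/(-116*13 + v((-5 - 3)**2)) = 1/(-116*13 - 329) = 1/(-1508 - 329) = 1/(-1837) = -1/1837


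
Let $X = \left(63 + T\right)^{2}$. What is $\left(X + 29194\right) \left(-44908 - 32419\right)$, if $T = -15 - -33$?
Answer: $-2764826885$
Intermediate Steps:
$T = 18$ ($T = -15 + 33 = 18$)
$X = 6561$ ($X = \left(63 + 18\right)^{2} = 81^{2} = 6561$)
$\left(X + 29194\right) \left(-44908 - 32419\right) = \left(6561 + 29194\right) \left(-44908 - 32419\right) = 35755 \left(-77327\right) = -2764826885$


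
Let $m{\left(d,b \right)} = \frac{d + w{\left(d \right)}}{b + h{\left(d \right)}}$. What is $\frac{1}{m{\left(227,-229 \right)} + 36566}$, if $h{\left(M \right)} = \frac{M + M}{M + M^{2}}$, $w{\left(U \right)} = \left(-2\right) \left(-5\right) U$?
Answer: $\frac{115}{4203836} \approx 2.7356 \cdot 10^{-5}$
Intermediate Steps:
$w{\left(U \right)} = 10 U$
$h{\left(M \right)} = \frac{2 M}{M + M^{2}}$
$m{\left(d,b \right)} = \frac{11 d}{b + \frac{2}{1 + d}}$ ($m{\left(d,b \right)} = \frac{d + 10 d}{b + \frac{2}{1 + d}} = \frac{11 d}{b + \frac{2}{1 + d}}$)
$\frac{1}{m{\left(227,-229 \right)} + 36566} = \frac{1}{11 \cdot 227 \frac{1}{2 - 229 \left(1 + 227\right)} \left(1 + 227\right) + 36566} = \frac{1}{11 \cdot 227 \frac{1}{2 - 52212} \cdot 228 + 36566} = \frac{1}{11 \cdot 227 \frac{1}{-52210} \cdot 228 + 36566} = \frac{1}{11 \cdot 227 \left(- \frac{1}{52210}\right) 228 + 36566} = \frac{1}{- \frac{1254}{115} + 36566} = \frac{1}{\frac{4203836}{115}} = \frac{115}{4203836}$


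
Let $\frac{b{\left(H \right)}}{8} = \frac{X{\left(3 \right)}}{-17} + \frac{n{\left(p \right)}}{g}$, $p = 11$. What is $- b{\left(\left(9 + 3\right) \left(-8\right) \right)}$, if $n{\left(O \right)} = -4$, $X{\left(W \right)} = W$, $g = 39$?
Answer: $\frac{1480}{663} \approx 2.2323$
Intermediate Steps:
$b{\left(H \right)} = - \frac{1480}{663}$ ($b{\left(H \right)} = 8 \left(\frac{3}{-17} - \frac{4}{39}\right) = 8 \left(3 \left(- \frac{1}{17}\right) - \frac{4}{39}\right) = 8 \left(- \frac{3}{17} - \frac{4}{39}\right) = 8 \left(- \frac{185}{663}\right) = - \frac{1480}{663}$)
$- b{\left(\left(9 + 3\right) \left(-8\right) \right)} = \left(-1\right) \left(- \frac{1480}{663}\right) = \frac{1480}{663}$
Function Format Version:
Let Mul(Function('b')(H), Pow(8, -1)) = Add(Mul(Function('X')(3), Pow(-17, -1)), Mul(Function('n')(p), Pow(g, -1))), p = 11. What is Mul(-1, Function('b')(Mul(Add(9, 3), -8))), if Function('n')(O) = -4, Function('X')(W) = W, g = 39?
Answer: Rational(1480, 663) ≈ 2.2323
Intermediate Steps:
Function('b')(H) = Rational(-1480, 663) (Function('b')(H) = Mul(8, Add(Mul(3, Pow(-17, -1)), Mul(-4, Pow(39, -1)))) = Mul(8, Add(Mul(3, Rational(-1, 17)), Mul(-4, Rational(1, 39)))) = Mul(8, Add(Rational(-3, 17), Rational(-4, 39))) = Mul(8, Rational(-185, 663)) = Rational(-1480, 663))
Mul(-1, Function('b')(Mul(Add(9, 3), -8))) = Mul(-1, Rational(-1480, 663)) = Rational(1480, 663)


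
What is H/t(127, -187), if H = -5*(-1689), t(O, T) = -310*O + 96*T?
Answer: -8445/57322 ≈ -0.14733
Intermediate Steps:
H = 8445
H/t(127, -187) = 8445/(-310*127 + 96*(-187)) = 8445/(-39370 - 17952) = 8445/(-57322) = 8445*(-1/57322) = -8445/57322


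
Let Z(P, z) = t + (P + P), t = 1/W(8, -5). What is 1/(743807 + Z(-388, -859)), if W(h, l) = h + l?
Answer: 3/2229094 ≈ 1.3458e-6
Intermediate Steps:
t = 1/3 (t = 1/(8 - 5) = 1/3 ≈ 0.33333)
Z(P, z) = 1/3 + 2*P (Z(P, z) = 1/3 + (P + P) = 1/3 + 2*P)
1/(743807 + Z(-388, -859)) = 1/(743807 + (1/3 + 2*(-388))) = 1/(743807 + (1/3 - 776)) = 1/(743807 - 2327/3) = 1/(2229094/3) = 3/2229094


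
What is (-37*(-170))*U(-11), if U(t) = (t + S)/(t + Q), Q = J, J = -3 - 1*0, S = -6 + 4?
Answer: 40885/7 ≈ 5840.7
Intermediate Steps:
S = -2
J = -3 (J = -3 + 0 = -3)
Q = -3
U(t) = (-2 + t)/(-3 + t) (U(t) = (t - 2)/(t - 3) = (-2 + t)/(-3 + t))
(-37*(-170))*U(-11) = (-37*(-170))*((-2 - 11)/(-3 - 11)) = 6290*(-13/(-14)) = 6290*(-1/14*(-13)) = 6290*(13/14) = 40885/7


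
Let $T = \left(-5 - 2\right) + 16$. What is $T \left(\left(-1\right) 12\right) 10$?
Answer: $-1080$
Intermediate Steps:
$T = 9$ ($T = -7 + 16 = 9$)
$T \left(\left(-1\right) 12\right) 10 = 9 \left(\left(-1\right) 12\right) 10 = 9 \left(-12\right) 10 = \left(-108\right) 10 = -1080$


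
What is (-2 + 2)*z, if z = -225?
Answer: 0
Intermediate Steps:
(-2 + 2)*z = (-2 + 2)*(-225) = 0*(-225) = 0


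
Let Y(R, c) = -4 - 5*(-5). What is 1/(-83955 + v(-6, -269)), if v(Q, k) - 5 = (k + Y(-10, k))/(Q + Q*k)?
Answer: -201/16873981 ≈ -1.1912e-5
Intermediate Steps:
Y(R, c) = 21 (Y(R, c) = -4 + 25 = 21)
v(Q, k) = 5 + (21 + k)/(Q + Q*k) (v(Q, k) = 5 + (k + 21)/(Q + Q*k) = 5 + (21 + k)/(Q + Q*k))
1/(-83955 + v(-6, -269)) = 1/(-83955 + (21 - 269 + 5*(-6) + 5*(-6)*(-269))/((-6)*(1 - 269))) = 1/(-83955 - ⅙*(21 - 269 - 30 + 8070)/(-268)) = 1/(-83955 - ⅙*(-1/268)*7792) = 1/(-83955 + 974/201) = 1/(-16873981/201) = -201/16873981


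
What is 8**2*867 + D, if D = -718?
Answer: 54770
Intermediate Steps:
8**2*867 + D = 8**2*867 - 718 = 64*867 - 718 = 55488 - 718 = 54770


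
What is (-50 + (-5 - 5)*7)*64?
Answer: -7680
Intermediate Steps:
(-50 + (-5 - 5)*7)*64 = (-50 - 10*7)*64 = (-50 - 70)*64 = -120*64 = -7680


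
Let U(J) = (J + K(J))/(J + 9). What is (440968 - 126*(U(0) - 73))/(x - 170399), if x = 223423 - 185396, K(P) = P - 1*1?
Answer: -12505/3677 ≈ -3.4009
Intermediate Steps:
K(P) = -1 + P (K(P) = P - 1 = -1 + P)
U(J) = (-1 + 2*J)/(9 + J) (U(J) = (J + (-1 + J))/(J + 9) = (-1 + 2*J)/(9 + J))
x = 38027
(440968 - 126*(U(0) - 73))/(x - 170399) = (440968 - 126*((-1 + 2*0)/(9 + 0) - 73))/(38027 - 170399) = (440968 - 126*((-1 + 0)/9 - 73))/(-132372) = (440968 - 126*((1/9)*(-1) - 73))*(-1/132372) = (440968 - 126*(-1/9 - 73))*(-1/132372) = (440968 - 126*(-658/9))*(-1/132372) = (440968 + 9212)*(-1/132372) = 450180*(-1/132372) = -12505/3677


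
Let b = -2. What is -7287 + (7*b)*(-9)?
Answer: -7161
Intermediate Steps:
-7287 + (7*b)*(-9) = -7287 + (7*(-2))*(-9) = -7287 - 14*(-9) = -7287 + 126 = -7161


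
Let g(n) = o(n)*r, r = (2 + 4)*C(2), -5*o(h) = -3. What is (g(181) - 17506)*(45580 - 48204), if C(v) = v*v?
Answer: 229489792/5 ≈ 4.5898e+7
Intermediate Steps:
o(h) = ⅗ (o(h) = -⅕*(-3) = ⅗)
C(v) = v²
r = 24 (r = (2 + 4)*2² = 6*4 = 24)
g(n) = 72/5 (g(n) = (⅗)*24 = 72/5)
(g(181) - 17506)*(45580 - 48204) = (72/5 - 17506)*(45580 - 48204) = -87458/5*(-2624) = 229489792/5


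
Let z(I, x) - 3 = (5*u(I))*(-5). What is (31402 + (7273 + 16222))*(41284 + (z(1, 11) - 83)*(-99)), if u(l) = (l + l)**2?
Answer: 3244632288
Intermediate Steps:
u(l) = 4*l**2 (u(l) = (2*l)**2 = 4*l**2)
z(I, x) = 3 - 100*I**2 (z(I, x) = 3 + (5*(4*I**2))*(-5) = 3 + (20*I**2)*(-5) = 3 - 100*I**2)
(31402 + (7273 + 16222))*(41284 + (z(1, 11) - 83)*(-99)) = (31402 + (7273 + 16222))*(41284 + ((3 - 100*1**2) - 83)*(-99)) = (31402 + 23495)*(41284 + ((3 - 100*1) - 83)*(-99)) = 54897*(41284 + ((3 - 100) - 83)*(-99)) = 54897*(41284 + (-97 - 83)*(-99)) = 54897*(41284 - 180*(-99)) = 54897*(41284 + 17820) = 54897*59104 = 3244632288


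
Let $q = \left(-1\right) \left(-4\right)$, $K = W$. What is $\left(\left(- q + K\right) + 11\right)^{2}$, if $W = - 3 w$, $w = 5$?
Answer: $64$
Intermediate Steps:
$W = -15$ ($W = \left(-3\right) 5 = -15$)
$K = -15$
$q = 4$
$\left(\left(- q + K\right) + 11\right)^{2} = \left(\left(\left(-1\right) 4 - 15\right) + 11\right)^{2} = \left(\left(-4 - 15\right) + 11\right)^{2} = \left(-19 + 11\right)^{2} = \left(-8\right)^{2} = 64$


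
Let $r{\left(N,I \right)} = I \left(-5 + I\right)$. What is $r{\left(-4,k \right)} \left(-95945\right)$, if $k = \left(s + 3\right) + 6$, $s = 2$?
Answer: $-6332370$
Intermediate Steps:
$k = 11$ ($k = \left(2 + 3\right) + 6 = 5 + 6 = 11$)
$r{\left(-4,k \right)} \left(-95945\right) = 11 \left(-5 + 11\right) \left(-95945\right) = 11 \cdot 6 \left(-95945\right) = 66 \left(-95945\right) = -6332370$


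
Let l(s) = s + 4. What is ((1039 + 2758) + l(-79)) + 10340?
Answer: 14062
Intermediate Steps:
l(s) = 4 + s
((1039 + 2758) + l(-79)) + 10340 = ((1039 + 2758) + (4 - 79)) + 10340 = (3797 - 75) + 10340 = 3722 + 10340 = 14062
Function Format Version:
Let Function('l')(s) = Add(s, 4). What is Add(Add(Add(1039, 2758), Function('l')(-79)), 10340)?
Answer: 14062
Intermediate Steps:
Function('l')(s) = Add(4, s)
Add(Add(Add(1039, 2758), Function('l')(-79)), 10340) = Add(Add(Add(1039, 2758), Add(4, -79)), 10340) = Add(Add(3797, -75), 10340) = Add(3722, 10340) = 14062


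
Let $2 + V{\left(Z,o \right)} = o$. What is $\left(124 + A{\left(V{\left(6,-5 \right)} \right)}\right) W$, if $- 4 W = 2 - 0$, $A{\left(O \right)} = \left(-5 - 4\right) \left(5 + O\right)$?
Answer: $-71$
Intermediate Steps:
$V{\left(Z,o \right)} = -2 + o$
$A{\left(O \right)} = -45 - 9 O$ ($A{\left(O \right)} = - 9 \left(5 + O\right) = -45 - 9 O$)
$W = - \frac{1}{2}$ ($W = - \frac{2 - 0}{4} = - \frac{2 + 0}{4} = \left(- \frac{1}{4}\right) 2 = - \frac{1}{2} \approx -0.5$)
$\left(124 + A{\left(V{\left(6,-5 \right)} \right)}\right) W = \left(124 - \left(45 + 9 \left(-2 - 5\right)\right)\right) \left(- \frac{1}{2}\right) = \left(124 - -18\right) \left(- \frac{1}{2}\right) = \left(124 + \left(-45 + 63\right)\right) \left(- \frac{1}{2}\right) = \left(124 + 18\right) \left(- \frac{1}{2}\right) = 142 \left(- \frac{1}{2}\right) = -71$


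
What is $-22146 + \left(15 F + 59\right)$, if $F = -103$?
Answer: $-23632$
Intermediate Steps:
$-22146 + \left(15 F + 59\right) = -22146 + \left(15 \left(-103\right) + 59\right) = -22146 + \left(-1545 + 59\right) = -22146 - 1486 = -23632$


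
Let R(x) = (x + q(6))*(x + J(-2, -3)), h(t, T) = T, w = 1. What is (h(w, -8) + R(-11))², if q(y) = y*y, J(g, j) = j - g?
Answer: 94864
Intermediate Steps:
q(y) = y²
R(x) = (-1 + x)*(36 + x) (R(x) = (x + 6²)*(x + (-3 - 1*(-2))) = (x + 36)*(x + (-3 + 2)) = (36 + x)*(x - 1) = (36 + x)*(-1 + x) = (-1 + x)*(36 + x))
(h(w, -8) + R(-11))² = (-8 + (-36 + (-11)² + 35*(-11)))² = (-8 + (-36 + 121 - 385))² = (-8 - 300)² = (-308)² = 94864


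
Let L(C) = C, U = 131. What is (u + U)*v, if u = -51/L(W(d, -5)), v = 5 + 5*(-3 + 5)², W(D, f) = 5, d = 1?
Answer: 3020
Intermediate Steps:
v = 25 (v = 5 + 5*2² = 5 + 5*4 = 5 + 20 = 25)
u = -51/5 ≈ -10.200
(u + U)*v = (-51/5 + 131)*25 = (604/5)*25 = 3020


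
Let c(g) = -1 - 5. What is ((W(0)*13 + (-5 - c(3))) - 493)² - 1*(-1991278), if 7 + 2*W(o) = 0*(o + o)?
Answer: 9120737/4 ≈ 2.2802e+6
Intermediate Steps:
W(o) = -7/2 (W(o) = -7/2 + (0*(o + o))/2 = -7/2 + (0*(2*o))/2 = -7/2 + (½)*0 = -7/2 + 0 = -7/2)
c(g) = -6
((W(0)*13 + (-5 - c(3))) - 493)² - 1*(-1991278) = ((-7/2*13 + (-5 - 1*(-6))) - 493)² - 1*(-1991278) = ((-91/2 + (-5 + 6)) - 493)² + 1991278 = ((-91/2 + 1) - 493)² + 1991278 = (-89/2 - 493)² + 1991278 = (-1075/2)² + 1991278 = 1155625/4 + 1991278 = 9120737/4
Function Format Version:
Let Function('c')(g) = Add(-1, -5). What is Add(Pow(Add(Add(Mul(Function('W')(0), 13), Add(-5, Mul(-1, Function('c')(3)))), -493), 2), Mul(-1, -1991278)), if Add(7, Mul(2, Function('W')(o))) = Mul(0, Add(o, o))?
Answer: Rational(9120737, 4) ≈ 2.2802e+6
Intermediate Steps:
Function('W')(o) = Rational(-7, 2) (Function('W')(o) = Add(Rational(-7, 2), Mul(Rational(1, 2), Mul(0, Add(o, o)))) = Add(Rational(-7, 2), Mul(Rational(1, 2), Mul(0, Mul(2, o)))) = Add(Rational(-7, 2), Mul(Rational(1, 2), 0)) = Add(Rational(-7, 2), 0) = Rational(-7, 2))
Function('c')(g) = -6
Add(Pow(Add(Add(Mul(Function('W')(0), 13), Add(-5, Mul(-1, Function('c')(3)))), -493), 2), Mul(-1, -1991278)) = Add(Pow(Add(Add(Mul(Rational(-7, 2), 13), Add(-5, Mul(-1, -6))), -493), 2), Mul(-1, -1991278)) = Add(Pow(Add(Add(Rational(-91, 2), Add(-5, 6)), -493), 2), 1991278) = Add(Pow(Add(Add(Rational(-91, 2), 1), -493), 2), 1991278) = Add(Pow(Add(Rational(-89, 2), -493), 2), 1991278) = Add(Pow(Rational(-1075, 2), 2), 1991278) = Add(Rational(1155625, 4), 1991278) = Rational(9120737, 4)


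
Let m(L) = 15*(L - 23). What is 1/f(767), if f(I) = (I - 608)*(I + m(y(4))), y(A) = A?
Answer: 1/76638 ≈ 1.3048e-5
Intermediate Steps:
m(L) = -345 + 15*L (m(L) = 15*(-23 + L) = -345 + 15*L)
f(I) = (-608 + I)*(-285 + I) (f(I) = (I - 608)*(I + (-345 + 15*4)) = (-608 + I)*(I + (-345 + 60)) = (-608 + I)*(I - 285) = (-608 + I)*(-285 + I))
1/f(767) = 1/(173280 + 767**2 - 893*767) = 1/(173280 + 588289 - 684931) = 1/76638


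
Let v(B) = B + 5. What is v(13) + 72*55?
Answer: 3978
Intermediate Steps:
v(B) = 5 + B
v(13) + 72*55 = (5 + 13) + 72*55 = 18 + 3960 = 3978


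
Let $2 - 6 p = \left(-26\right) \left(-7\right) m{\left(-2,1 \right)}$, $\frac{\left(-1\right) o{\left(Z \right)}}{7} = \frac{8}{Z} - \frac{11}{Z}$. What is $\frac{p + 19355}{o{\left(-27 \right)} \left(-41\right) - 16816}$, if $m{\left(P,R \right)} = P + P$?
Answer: $- \frac{175290}{151057} \approx -1.1604$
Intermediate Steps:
$m{\left(P,R \right)} = 2 P$
$o{\left(Z \right)} = \frac{21}{Z}$ ($o{\left(Z \right)} = - 7 \left(\frac{8}{Z} - \frac{11}{Z}\right) = - 7 \left(- \frac{3}{Z}\right) = \frac{21}{Z}$)
$p = \frac{365}{3}$ ($p = \frac{1}{3} - \frac{\left(-26\right) \left(-7\right) 2 \left(-2\right)}{6} = \frac{1}{3} - \frac{182 \left(-4\right)}{6} = \frac{1}{3} - - \frac{364}{3} = \frac{1}{3} + \frac{364}{3} = \frac{365}{3} \approx 121.67$)
$\frac{p + 19355}{o{\left(-27 \right)} \left(-41\right) - 16816} = \frac{\frac{365}{3} + 19355}{\frac{21}{-27} \left(-41\right) - 16816} = \frac{58430}{3 \left(21 \left(- \frac{1}{27}\right) \left(-41\right) - 16816\right)} = \frac{58430}{3 \left(\left(- \frac{7}{9}\right) \left(-41\right) - 16816\right)} = \frac{58430}{3 \left(\frac{287}{9} - 16816\right)} = \frac{58430}{3 \left(- \frac{151057}{9}\right)} = \frac{58430}{3} \left(- \frac{9}{151057}\right) = - \frac{175290}{151057}$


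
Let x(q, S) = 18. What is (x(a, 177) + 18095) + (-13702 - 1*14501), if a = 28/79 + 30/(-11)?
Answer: -10090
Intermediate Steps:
a = -2062/869 (a = 28*(1/79) + 30*(-1/11) = 28/79 - 30/11 = -2062/869 ≈ -2.3728)
(x(a, 177) + 18095) + (-13702 - 1*14501) = (18 + 18095) + (-13702 - 1*14501) = 18113 + (-13702 - 14501) = 18113 - 28203 = -10090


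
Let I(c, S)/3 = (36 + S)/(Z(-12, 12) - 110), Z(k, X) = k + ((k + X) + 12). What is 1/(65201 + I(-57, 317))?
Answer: 110/7171051 ≈ 1.5339e-5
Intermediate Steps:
Z(k, X) = 12 + X + 2*k (Z(k, X) = k + ((X + k) + 12) = k + (12 + X + k) = 12 + X + 2*k)
I(c, S) = -54/55 - 3*S/110 (I(c, S) = 3*((36 + S)/((12 + 12 + 2*(-12)) - 110)) = 3*((36 + S)/((12 + 12 - 24) - 110)) = 3*((36 + S)/(0 - 110)) = 3*((36 + S)/(-110)) = 3*((36 + S)*(-1/110)) = 3*(-18/55 - S/110) = -54/55 - 3*S/110)
1/(65201 + I(-57, 317)) = 1/(65201 + (-54/55 - 3/110*317)) = 1/(65201 + (-54/55 - 951/110)) = 1/(65201 - 1059/110) = 1/(7171051/110) = 110/7171051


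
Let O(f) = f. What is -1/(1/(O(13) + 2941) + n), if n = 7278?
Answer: -2954/21499213 ≈ -0.00013740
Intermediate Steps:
-1/(1/(O(13) + 2941) + n) = -1/(1/(13 + 2941) + 7278) = -1/(1/2954 + 7278) = -1/21499213/2954 = -1*2954/21499213 = -2954/21499213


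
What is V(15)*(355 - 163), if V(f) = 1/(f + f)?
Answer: 32/5 ≈ 6.4000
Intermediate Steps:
V(f) = 1/(2*f)
V(15)*(355 - 163) = ((½)/15)*(355 - 163) = ((½)*(1/15))*192 = (1/30)*192 = 32/5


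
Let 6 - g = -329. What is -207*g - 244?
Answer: -69589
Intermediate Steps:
g = 335 (g = 6 - 1*(-329) = 6 + 329 = 335)
-207*g - 244 = -207*335 - 244 = -69345 - 244 = -69589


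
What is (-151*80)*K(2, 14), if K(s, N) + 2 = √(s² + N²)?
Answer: 24160 - 120800*√2 ≈ -1.4668e+5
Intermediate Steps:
K(s, N) = -2 + √(N² + s²) (K(s, N) = -2 + √(s² + N²) = -2 + √(N² + s²))
(-151*80)*K(2, 14) = (-151*80)*(-2 + √(14² + 2²)) = -12080*(-2 + √(196 + 4)) = -12080*(-2 + √200) = -12080*(-2 + 10*√2) = 24160 - 120800*√2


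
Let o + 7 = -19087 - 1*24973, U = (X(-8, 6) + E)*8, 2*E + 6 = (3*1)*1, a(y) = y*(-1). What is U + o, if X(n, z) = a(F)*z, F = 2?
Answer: -44175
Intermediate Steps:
a(y) = -y
E = -3/2 (E = -3 + ((3*1)*1)/2 = -3 + (3*1)/2 = -3 + (½)*3 = -3 + 3/2 = -3/2 ≈ -1.5000)
X(n, z) = -2*z (X(n, z) = (-1*2)*z = -2*z)
U = -108 (U = (-2*6 - 3/2)*8 = (-12 - 3/2)*8 = -27/2*8 = -108)
o = -44067 (o = -7 + (-19087 - 1*24973) = -7 + (-19087 - 24973) = -7 - 44060 = -44067)
U + o = -108 - 44067 = -44175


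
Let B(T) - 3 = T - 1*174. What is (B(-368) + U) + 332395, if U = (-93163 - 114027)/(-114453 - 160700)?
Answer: 91311381158/275153 ≈ 3.3186e+5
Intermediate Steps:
B(T) = -171 + T (B(T) = 3 + (T - 1*174) = 3 + (T - 174) = 3 + (-174 + T) = -171 + T)
U = 207190/275153 (U = -207190/(-275153) = -207190*(-1/275153) = 207190/275153 ≈ 0.75300)
(B(-368) + U) + 332395 = ((-171 - 368) + 207190/275153) + 332395 = (-539 + 207190/275153) + 332395 = -148100277/275153 + 332395 = 91311381158/275153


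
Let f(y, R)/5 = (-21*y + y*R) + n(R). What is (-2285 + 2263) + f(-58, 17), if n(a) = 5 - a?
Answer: 1078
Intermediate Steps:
f(y, R) = 25 - 105*y - 5*R + 5*R*y (f(y, R) = 5*((-21*y + y*R) + (5 - R)) = 5*((-21*y + R*y) + (5 - R)) = 5*(5 - R - 21*y + R*y) = 25 - 105*y - 5*R + 5*R*y)
(-2285 + 2263) + f(-58, 17) = (-2285 + 2263) + (25 - 105*(-58) - 5*17 + 5*17*(-58)) = -22 + (25 + 6090 - 85 - 4930) = -22 + 1100 = 1078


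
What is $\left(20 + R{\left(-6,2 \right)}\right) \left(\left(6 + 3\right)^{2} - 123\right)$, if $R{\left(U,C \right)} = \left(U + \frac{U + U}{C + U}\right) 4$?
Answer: $-336$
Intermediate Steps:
$R{\left(U,C \right)} = 4 U + \frac{8 U}{C + U}$ ($R{\left(U,C \right)} = \left(U + \frac{2 U}{C + U}\right) 4 = 4 U + \frac{8 U}{C + U}$)
$\left(20 + R{\left(-6,2 \right)}\right) \left(\left(6 + 3\right)^{2} - 123\right) = \left(20 + 4 \left(-6\right) \frac{1}{2 - 6} \left(2 + 2 - 6\right)\right) \left(\left(6 + 3\right)^{2} - 123\right) = \left(20 + 4 \left(-6\right) \frac{1}{-4} \left(-2\right)\right) \left(9^{2} - 123\right) = \left(20 + 4 \left(-6\right) \left(- \frac{1}{4}\right) \left(-2\right)\right) \left(81 - 123\right) = \left(20 - 12\right) \left(-42\right) = 8 \left(-42\right) = -336$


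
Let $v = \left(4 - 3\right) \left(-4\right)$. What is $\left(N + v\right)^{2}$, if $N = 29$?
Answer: $625$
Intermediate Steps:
$v = -4$ ($v = 1 \left(-4\right) = -4$)
$\left(N + v\right)^{2} = \left(29 - 4\right)^{2} = 25^{2} = 625$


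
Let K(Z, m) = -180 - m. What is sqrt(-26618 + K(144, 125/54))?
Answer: I*sqrt(8683302)/18 ≈ 163.71*I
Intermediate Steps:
sqrt(-26618 + K(144, 125/54)) = sqrt(-26618 + (-180 - 125/54)) = sqrt(-26618 - 9845/54) = sqrt(-1447217/54) = I*sqrt(8683302)/18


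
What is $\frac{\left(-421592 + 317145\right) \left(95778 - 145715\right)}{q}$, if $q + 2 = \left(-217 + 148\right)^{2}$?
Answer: $\frac{5215769839}{4759} \approx 1.096 \cdot 10^{6}$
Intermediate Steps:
$q = 4759$ ($q = -2 + \left(-217 + 148\right)^{2} = -2 + \left(-69\right)^{2} = -2 + 4761 = 4759$)
$\frac{\left(-421592 + 317145\right) \left(95778 - 145715\right)}{q} = \frac{\left(-421592 + 317145\right) \left(95778 - 145715\right)}{4759} = \left(-104447\right) \left(-49937\right) \frac{1}{4759} = 5215769839 \cdot \frac{1}{4759} = \frac{5215769839}{4759}$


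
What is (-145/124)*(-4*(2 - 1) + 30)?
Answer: -1885/62 ≈ -30.403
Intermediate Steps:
(-145/124)*(-4*(2 - 1) + 30) = (-145*1/124)*(-4*1 + 30) = -145*(-4 + 30)/124 = -145/124*26 = -1885/62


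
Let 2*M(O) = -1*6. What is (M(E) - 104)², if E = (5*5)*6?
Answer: 11449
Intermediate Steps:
E = 150 (E = 25*6 = 150)
M(O) = -3 (M(O) = (-1*6)/2 = (½)*(-6) = -3)
(M(E) - 104)² = (-3 - 104)² = (-107)² = 11449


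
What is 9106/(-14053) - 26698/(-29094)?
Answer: 4240655/15725307 ≈ 0.26967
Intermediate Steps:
9106/(-14053) - 26698/(-29094) = 9106*(-1/14053) - 26698*(-1/29094) = -9106/14053 + 13349/14547 = 4240655/15725307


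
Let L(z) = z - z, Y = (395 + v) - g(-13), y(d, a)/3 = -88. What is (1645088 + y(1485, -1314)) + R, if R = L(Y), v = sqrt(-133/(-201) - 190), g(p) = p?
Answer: 1644824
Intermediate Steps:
y(d, a) = -264 (y(d, a) = 3*(-88) = -264)
v = I*sqrt(7649457)/201 (v = sqrt(-133*(-1/201) - 190) = sqrt(133/201 - 190) = sqrt(-38057/201) = I*sqrt(7649457)/201 ≈ 13.76*I)
Y = 408 + I*sqrt(7649457)/201 (Y = (395 + I*sqrt(7649457)/201) - 1*(-13) = (395 + I*sqrt(7649457)/201) + 13 = 408 + I*sqrt(7649457)/201 ≈ 408.0 + 13.76*I)
L(z) = 0
R = 0
(1645088 + y(1485, -1314)) + R = (1645088 - 264) + 0 = 1644824 + 0 = 1644824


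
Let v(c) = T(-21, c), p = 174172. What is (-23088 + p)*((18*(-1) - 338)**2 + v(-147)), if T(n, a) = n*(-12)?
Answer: 19185854992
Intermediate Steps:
T(n, a) = -12*n
v(c) = 252 (v(c) = -12*(-21) = 252)
(-23088 + p)*((18*(-1) - 338)**2 + v(-147)) = (-23088 + 174172)*((18*(-1) - 338)**2 + 252) = 151084*((-18 - 338)**2 + 252) = 151084*((-356)**2 + 252) = 151084*(126736 + 252) = 151084*126988 = 19185854992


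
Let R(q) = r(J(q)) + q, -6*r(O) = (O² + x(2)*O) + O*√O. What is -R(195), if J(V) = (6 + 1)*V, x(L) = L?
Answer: 621595/2 + 455*√1365/2 ≈ 3.1920e+5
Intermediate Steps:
J(V) = 7*V
r(O) = -O/3 - O²/6 - O^(3/2)/6 (r(O) = -((O² + 2*O) + O*√O)/6 = -((O² + 2*O) + O^(3/2))/6 = -(O² + O^(3/2) + 2*O)/6 = -O/3 - O²/6 - O^(3/2)/6)
R(q) = -49*q²/6 - 4*q/3 - 7*√7*q^(3/2)/6 (R(q) = (-7*q/3 - 49*q²/6 - 7*√7*q^(3/2)/6) + q = (-49*q²/6 - 7*q/3 - 7*√7*q^(3/2)/6) + q = -49*q²/6 - 4*q/3 - 7*√7*q^(3/2)/6)
-R(195) = -(-49/6*195² - 4/3*195 - 7*√7*195^(3/2)/6) = -(-49/6*38025 - 260 - 7*√7*195*√195/6) = -(-621075/2 - 260 - 455*√1365/2) = -(-621595/2 - 455*√1365/2) = 621595/2 + 455*√1365/2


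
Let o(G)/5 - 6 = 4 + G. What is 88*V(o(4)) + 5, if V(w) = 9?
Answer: 797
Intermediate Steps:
o(G) = 50 + 5*G (o(G) = 30 + 5*(4 + G) = 30 + (20 + 5*G) = 50 + 5*G)
88*V(o(4)) + 5 = 88*9 + 5 = 792 + 5 = 797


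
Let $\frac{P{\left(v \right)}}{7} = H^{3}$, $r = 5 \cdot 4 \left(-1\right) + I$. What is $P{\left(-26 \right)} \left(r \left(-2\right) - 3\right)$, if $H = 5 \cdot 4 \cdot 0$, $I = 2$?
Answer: $0$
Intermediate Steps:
$r = -18$ ($r = 5 \cdot 4 \left(-1\right) + 2 = 20 \left(-1\right) + 2 = -20 + 2 = -18$)
$H = 0$ ($H = 20 \cdot 0 = 0$)
$P{\left(v \right)} = 0$ ($P{\left(v \right)} = 7 \cdot 0^{3} = 7 \cdot 0 = 0$)
$P{\left(-26 \right)} \left(r \left(-2\right) - 3\right) = 0 \left(\left(-18\right) \left(-2\right) - 3\right) = 0 \left(36 - 3\right) = 0 \cdot 33 = 0$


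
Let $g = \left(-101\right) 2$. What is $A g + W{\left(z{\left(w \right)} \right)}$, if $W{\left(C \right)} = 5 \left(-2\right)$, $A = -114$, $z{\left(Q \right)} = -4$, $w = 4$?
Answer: $23018$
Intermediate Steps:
$g = -202$
$W{\left(C \right)} = -10$
$A g + W{\left(z{\left(w \right)} \right)} = \left(-114\right) \left(-202\right) - 10 = 23028 - 10 = 23018$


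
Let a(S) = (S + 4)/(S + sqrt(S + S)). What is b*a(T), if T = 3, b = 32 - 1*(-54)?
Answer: 602 - 602*sqrt(6)/3 ≈ 110.47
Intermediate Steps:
b = 86 (b = 32 + 54 = 86)
a(S) = (4 + S)/(S + sqrt(2)*sqrt(S)) (a(S) = (4 + S)/(S + sqrt(2*S)) = (4 + S)/(S + sqrt(2)*sqrt(S)))
b*a(T) = 86*((4 + 3)/(3 + sqrt(2)*sqrt(3))) = 86*(7/(3 + sqrt(6))) = 602/(3 + sqrt(6))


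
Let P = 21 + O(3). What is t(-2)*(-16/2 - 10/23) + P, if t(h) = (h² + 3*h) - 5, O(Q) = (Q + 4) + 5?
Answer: 2117/23 ≈ 92.043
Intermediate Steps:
O(Q) = 9 + Q (O(Q) = (4 + Q) + 5 = 9 + Q)
P = 33 (P = 21 + (9 + 3) = 21 + 12 = 33)
t(h) = -5 + h² + 3*h
t(-2)*(-16/2 - 10/23) + P = (-5 + (-2)² + 3*(-2))*(-16/2 - 10/23) + 33 = (-5 + 4 - 6)*(-16*½ - 10*1/23) + 33 = -7*(-8 - 10/23) + 33 = -7*(-194/23) + 33 = 1358/23 + 33 = 2117/23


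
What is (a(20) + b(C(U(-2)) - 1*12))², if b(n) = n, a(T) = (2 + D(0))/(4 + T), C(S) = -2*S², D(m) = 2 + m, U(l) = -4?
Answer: 69169/36 ≈ 1921.4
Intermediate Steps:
a(T) = 4/(4 + T) (a(T) = (2 + (2 + 0))/(4 + T) = (2 + 2)/(4 + T) = 4/(4 + T))
(a(20) + b(C(U(-2)) - 1*12))² = (4/(4 + 20) + (-2*(-4)² - 1*12))² = (4/24 + (-2*16 - 12))² = (4*(1/24) + (-32 - 12))² = (⅙ - 44)² = (-263/6)² = 69169/36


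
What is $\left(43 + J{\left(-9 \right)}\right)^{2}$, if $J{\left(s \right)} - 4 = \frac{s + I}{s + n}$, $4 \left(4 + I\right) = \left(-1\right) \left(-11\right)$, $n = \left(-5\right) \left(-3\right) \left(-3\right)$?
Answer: $\frac{103897249}{46656} \approx 2226.9$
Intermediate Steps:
$n = -45$ ($n = 15 \left(-3\right) = -45$)
$I = - \frac{5}{4}$ ($I = -4 + \frac{\left(-1\right) \left(-11\right)}{4} = -4 + \frac{1}{4} \cdot 11 = -4 + \frac{11}{4} = - \frac{5}{4} \approx -1.25$)
$J{\left(s \right)} = 4 + \frac{- \frac{5}{4} + s}{-45 + s}$ ($J{\left(s \right)} = 4 + \frac{s - \frac{5}{4}}{s - 45} = 4 + \frac{- \frac{5}{4} + s}{-45 + s}$)
$\left(43 + J{\left(-9 \right)}\right)^{2} = \left(43 + \frac{5 \left(-145 + 4 \left(-9\right)\right)}{4 \left(-45 - 9\right)}\right)^{2} = \left(43 + \frac{5 \left(-145 - 36\right)}{4 \left(-54\right)}\right)^{2} = \left(43 + \frac{5}{4} \left(- \frac{1}{54}\right) \left(-181\right)\right)^{2} = \left(43 + \frac{905}{216}\right)^{2} = \left(\frac{10193}{216}\right)^{2} = \frac{103897249}{46656}$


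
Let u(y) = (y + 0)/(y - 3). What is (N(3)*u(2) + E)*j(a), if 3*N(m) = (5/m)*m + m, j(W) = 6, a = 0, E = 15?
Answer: 58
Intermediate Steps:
u(y) = y/(-3 + y)
N(m) = 5/3 + m/3 (N(m) = ((5/m)*m + m)/3 = (5 + m)/3 = 5/3 + m/3)
(N(3)*u(2) + E)*j(a) = ((5/3 + (1/3)*3)*(2/(-3 + 2)) + 15)*6 = ((5/3 + 1)*(2/(-1)) + 15)*6 = (8*(2*(-1))/3 + 15)*6 = ((8/3)*(-2) + 15)*6 = (-16/3 + 15)*6 = (29/3)*6 = 58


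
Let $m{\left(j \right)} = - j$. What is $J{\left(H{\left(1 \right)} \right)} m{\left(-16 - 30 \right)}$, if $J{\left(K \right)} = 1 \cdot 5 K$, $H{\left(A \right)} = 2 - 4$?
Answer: $-460$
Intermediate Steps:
$H{\left(A \right)} = -2$ ($H{\left(A \right)} = 2 - 4 = -2$)
$J{\left(K \right)} = 5 K$
$J{\left(H{\left(1 \right)} \right)} m{\left(-16 - 30 \right)} = 5 \left(-2\right) \left(- (-16 - 30)\right) = - 10 \left(\left(-1\right) \left(-46\right)\right) = \left(-10\right) 46 = -460$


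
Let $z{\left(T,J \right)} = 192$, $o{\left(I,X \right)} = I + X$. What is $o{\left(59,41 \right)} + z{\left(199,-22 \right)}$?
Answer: $292$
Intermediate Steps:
$o{\left(59,41 \right)} + z{\left(199,-22 \right)} = \left(59 + 41\right) + 192 = 100 + 192 = 292$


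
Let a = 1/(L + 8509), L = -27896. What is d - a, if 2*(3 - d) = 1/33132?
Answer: 3854027381/1284660168 ≈ 3.0000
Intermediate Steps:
d = 198791/66264 (d = 3 - 1/2/33132 = 3 - 1/2*1/33132 = 3 - 1/66264 = 198791/66264 ≈ 3.0000)
a = -1/19387 (a = 1/(-27896 + 8509) = 1/(-19387) = -1/19387 ≈ -5.1581e-5)
d - a = 198791/66264 - 1*(-1/19387) = 198791/66264 + 1/19387 = 3854027381/1284660168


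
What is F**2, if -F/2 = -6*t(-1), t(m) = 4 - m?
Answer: 3600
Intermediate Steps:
F = 60 (F = -(-12)*(4 - 1*(-1)) = -(-12)*(4 + 1) = -(-12)*5 = -2*(-30) = 60)
F**2 = 60**2 = 3600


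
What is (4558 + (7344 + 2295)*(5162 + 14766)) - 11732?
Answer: 192078818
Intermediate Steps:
(4558 + (7344 + 2295)*(5162 + 14766)) - 11732 = (4558 + 9639*19928) - 11732 = (4558 + 192085992) - 11732 = 192090550 - 11732 = 192078818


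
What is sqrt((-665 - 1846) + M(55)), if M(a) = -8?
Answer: I*sqrt(2519) ≈ 50.19*I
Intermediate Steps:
sqrt((-665 - 1846) + M(55)) = sqrt((-665 - 1846) - 8) = sqrt(-2511 - 8) = sqrt(-2519) = I*sqrt(2519)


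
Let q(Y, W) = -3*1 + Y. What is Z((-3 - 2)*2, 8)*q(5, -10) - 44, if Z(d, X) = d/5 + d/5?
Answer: -52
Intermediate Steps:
Z(d, X) = 2*d/5 (Z(d, X) = d*(⅕) + d*(⅕) = d/5 + d/5 = 2*d/5)
q(Y, W) = -3 + Y
Z((-3 - 2)*2, 8)*q(5, -10) - 44 = (2*((-3 - 2)*2)/5)*(-3 + 5) - 44 = (2*(-5*2)/5)*2 - 44 = ((⅖)*(-10))*2 - 44 = -4*2 - 44 = -8 - 44 = -52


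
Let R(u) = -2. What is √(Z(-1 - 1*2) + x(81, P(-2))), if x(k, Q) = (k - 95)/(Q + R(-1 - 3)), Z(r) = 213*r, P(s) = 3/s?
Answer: I*√635 ≈ 25.199*I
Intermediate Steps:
x(k, Q) = (-95 + k)/(-2 + Q) (x(k, Q) = (k - 95)/(Q - 2) = (-95 + k)/(-2 + Q))
√(Z(-1 - 1*2) + x(81, P(-2))) = √(213*(-1 - 1*2) + (-95 + 81)/(-2 + 3/(-2))) = √(213*(-1 - 2) - 14/(-2 + 3*(-½))) = √(213*(-3) - 14/(-2 - 3/2)) = √(-639 - 14/(-7/2)) = √(-639 - 2/7*(-14)) = √(-639 + 4) = √(-635) = I*√635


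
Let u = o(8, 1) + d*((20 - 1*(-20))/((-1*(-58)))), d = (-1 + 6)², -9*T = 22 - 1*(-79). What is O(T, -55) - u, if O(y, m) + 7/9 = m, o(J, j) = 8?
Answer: -21146/261 ≈ -81.019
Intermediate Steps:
T = -101/9 (T = -(22 - 1*(-79))/9 = -(22 + 79)/9 = -⅑*101 = -101/9 ≈ -11.222)
d = 25 (d = 5² = 25)
O(y, m) = -7/9 + m
u = 732/29 (u = 8 + 25*((20 - 1*(-20))/((-1*(-58)))) = 8 + 25*((20 + 20)/58) = 8 + 25*(40*(1/58)) = 8 + 25*(20/29) = 8 + 500/29 = 732/29 ≈ 25.241)
O(T, -55) - u = (-7/9 - 55) - 1*732/29 = -502/9 - 732/29 = -21146/261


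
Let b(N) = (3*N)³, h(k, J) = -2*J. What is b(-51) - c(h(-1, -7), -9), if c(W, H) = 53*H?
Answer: -3581100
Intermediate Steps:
b(N) = 27*N³
b(-51) - c(h(-1, -7), -9) = 27*(-51)³ - 53*(-9) = 27*(-132651) - 1*(-477) = -3581577 + 477 = -3581100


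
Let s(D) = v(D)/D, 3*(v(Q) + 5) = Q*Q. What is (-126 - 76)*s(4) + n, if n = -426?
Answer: -2657/6 ≈ -442.83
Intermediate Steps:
v(Q) = -5 + Q²/3 (v(Q) = -5 + (Q*Q)/3 = -5 + Q²/3)
s(D) = (-5 + D²/3)/D
(-126 - 76)*s(4) + n = (-126 - 76)*(-5/4 + (⅓)*4) - 426 = -202*(-5*¼ + 4/3) - 426 = -202*(-5/4 + 4/3) - 426 = -202*1/12 - 426 = -101/6 - 426 = -2657/6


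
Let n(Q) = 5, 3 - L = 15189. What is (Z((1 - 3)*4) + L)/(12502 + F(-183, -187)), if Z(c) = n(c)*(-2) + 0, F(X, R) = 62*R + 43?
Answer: -15196/951 ≈ -15.979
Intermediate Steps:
L = -15186 (L = 3 - 1*15189 = 3 - 15189 = -15186)
F(X, R) = 43 + 62*R
Z(c) = -10 (Z(c) = 5*(-2) + 0 = -10 + 0 = -10)
(Z((1 - 3)*4) + L)/(12502 + F(-183, -187)) = (-10 - 15186)/(12502 + (43 + 62*(-187))) = -15196/(12502 + (43 - 11594)) = -15196/(12502 - 11551) = -15196/951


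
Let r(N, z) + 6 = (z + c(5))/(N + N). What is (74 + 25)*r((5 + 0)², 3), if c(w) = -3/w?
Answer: -73656/125 ≈ -589.25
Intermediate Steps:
r(N, z) = -6 + (-⅗ + z)/(2*N) (r(N, z) = -6 + (z - 3/5)/(N + N) = -6 + (z - 3*⅕)/((2*N)) = -6 + (z - ⅗)*(1/(2*N)) = -6 + (-⅗ + z)*(1/(2*N)) = -6 + (-⅗ + z)/(2*N))
(74 + 25)*r((5 + 0)², 3) = (74 + 25)*((-3 - 60*(5 + 0)² + 5*3)/(10*((5 + 0)²))) = 99*((-3 - 60*5² + 15)/(10*(5²))) = 99*((⅒)*(-3 - 60*25 + 15)/25) = 99*((⅒)*(1/25)*(-3 - 1500 + 15)) = 99*((⅒)*(1/25)*(-1488)) = 99*(-744/125) = -73656/125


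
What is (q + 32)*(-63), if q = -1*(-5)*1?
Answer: -2331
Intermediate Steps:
q = 5 (q = 5*1 = 5)
(q + 32)*(-63) = (5 + 32)*(-63) = 37*(-63) = -2331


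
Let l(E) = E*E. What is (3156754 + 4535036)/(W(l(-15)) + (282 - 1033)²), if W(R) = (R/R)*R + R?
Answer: 7691790/564451 ≈ 13.627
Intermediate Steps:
l(E) = E²
W(R) = 2*R (W(R) = 1*R + R = R + R = 2*R)
(3156754 + 4535036)/(W(l(-15)) + (282 - 1033)²) = (3156754 + 4535036)/(2*(-15)² + (282 - 1033)²) = 7691790/(2*225 + (-751)²) = 7691790/(450 + 564001) = 7691790/564451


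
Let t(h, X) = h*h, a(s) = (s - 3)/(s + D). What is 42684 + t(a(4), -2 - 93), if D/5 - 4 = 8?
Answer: 174833665/4096 ≈ 42684.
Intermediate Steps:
D = 60 (D = 20 + 5*8 = 20 + 40 = 60)
a(s) = (-3 + s)/(60 + s) (a(s) = (s - 3)/(s + 60) = (-3 + s)/(60 + s))
t(h, X) = h²
42684 + t(a(4), -2 - 93) = 42684 + ((-3 + 4)/(60 + 4))² = 42684 + (1/64)² = 42684 + 1/4096 = 174833665/4096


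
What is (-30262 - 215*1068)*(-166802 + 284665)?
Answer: -30630472166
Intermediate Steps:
(-30262 - 215*1068)*(-166802 + 284665) = (-30262 - 229620)*117863 = -259882*117863 = -30630472166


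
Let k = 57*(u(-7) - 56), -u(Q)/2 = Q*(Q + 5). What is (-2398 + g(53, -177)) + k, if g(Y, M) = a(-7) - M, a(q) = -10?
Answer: -7019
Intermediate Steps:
u(Q) = -2*Q*(5 + Q) (u(Q) = -2*Q*(Q + 5) = -2*Q*(5 + Q))
k = -4788 (k = 57*(-2*(-7)*(5 - 7) - 56) = 57*(-2*(-7)*(-2) - 56) = 57*(-28 - 56) = 57*(-84) = -4788)
g(Y, M) = -10 - M
(-2398 + g(53, -177)) + k = (-2398 + (-10 - 1*(-177))) - 4788 = (-2398 + (-10 + 177)) - 4788 = (-2398 + 167) - 4788 = -2231 - 4788 = -7019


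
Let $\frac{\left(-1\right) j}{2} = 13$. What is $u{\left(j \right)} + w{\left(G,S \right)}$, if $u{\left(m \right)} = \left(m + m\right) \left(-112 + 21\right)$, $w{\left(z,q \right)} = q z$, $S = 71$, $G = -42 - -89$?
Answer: $8069$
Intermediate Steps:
$j = -26$ ($j = \left(-2\right) 13 = -26$)
$G = 47$ ($G = -42 + 89 = 47$)
$u{\left(m \right)} = - 182 m$ ($u{\left(m \right)} = 2 m \left(-91\right) = - 182 m$)
$u{\left(j \right)} + w{\left(G,S \right)} = \left(-182\right) \left(-26\right) + 71 \cdot 47 = 4732 + 3337 = 8069$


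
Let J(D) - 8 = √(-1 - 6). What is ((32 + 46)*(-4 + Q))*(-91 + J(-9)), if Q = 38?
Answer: -220116 + 2652*I*√7 ≈ -2.2012e+5 + 7016.5*I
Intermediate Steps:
J(D) = 8 + I*√7 (J(D) = 8 + √(-1 - 6) = 8 + √(-7) = 8 + I*√7)
((32 + 46)*(-4 + Q))*(-91 + J(-9)) = ((32 + 46)*(-4 + 38))*(-91 + (8 + I*√7)) = (78*34)*(-83 + I*√7) = 2652*(-83 + I*√7) = -220116 + 2652*I*√7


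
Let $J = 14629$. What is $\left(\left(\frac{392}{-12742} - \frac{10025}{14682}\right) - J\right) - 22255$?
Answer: $- \frac{3450160034395}{93539022} \approx -36885.0$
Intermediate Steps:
$\left(\left(\frac{392}{-12742} - \frac{10025}{14682}\right) - J\right) - 22255 = \left(\left(\frac{392}{-12742} - \frac{10025}{14682}\right) - 14629\right) - 22255 = \left(\left(392 \left(- \frac{1}{12742}\right) - \frac{10025}{14682}\right) - 14629\right) - 22255 = \left(\left(- \frac{196}{6371} - \frac{10025}{14682}\right) - 14629\right) - 22255 = \left(- \frac{66746947}{93539022} - 14629\right) - 22255 = - \frac{1368449099785}{93539022} - 22255 = - \frac{3450160034395}{93539022}$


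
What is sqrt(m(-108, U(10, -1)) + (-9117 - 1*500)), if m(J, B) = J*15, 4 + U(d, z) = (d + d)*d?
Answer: I*sqrt(11237) ≈ 106.0*I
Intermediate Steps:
U(d, z) = -4 + 2*d**2 (U(d, z) = -4 + (d + d)*d = -4 + (2*d)*d = -4 + 2*d**2)
m(J, B) = 15*J
sqrt(m(-108, U(10, -1)) + (-9117 - 1*500)) = sqrt(15*(-108) + (-9117 - 1*500)) = sqrt(-1620 + (-9117 - 500)) = sqrt(-1620 - 9617) = sqrt(-11237) = I*sqrt(11237)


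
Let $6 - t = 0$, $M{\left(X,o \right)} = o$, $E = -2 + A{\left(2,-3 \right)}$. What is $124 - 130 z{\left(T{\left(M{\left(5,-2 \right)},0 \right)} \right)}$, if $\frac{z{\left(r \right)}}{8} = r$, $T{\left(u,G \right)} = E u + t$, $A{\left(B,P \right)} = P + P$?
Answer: $-22756$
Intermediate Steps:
$A{\left(B,P \right)} = 2 P$
$E = -8$ ($E = -2 + 2 \left(-3\right) = -2 - 6 = -8$)
$t = 6$ ($t = 6 - 0 = 6 + 0 = 6$)
$T{\left(u,G \right)} = 6 - 8 u$ ($T{\left(u,G \right)} = - 8 u + 6 = 6 - 8 u$)
$z{\left(r \right)} = 8 r$
$124 - 130 z{\left(T{\left(M{\left(5,-2 \right)},0 \right)} \right)} = 124 - 130 \cdot 8 \left(6 - -16\right) = 124 - 130 \cdot 8 \left(6 + 16\right) = 124 - 130 \cdot 8 \cdot 22 = 124 - 22880 = -22756$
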